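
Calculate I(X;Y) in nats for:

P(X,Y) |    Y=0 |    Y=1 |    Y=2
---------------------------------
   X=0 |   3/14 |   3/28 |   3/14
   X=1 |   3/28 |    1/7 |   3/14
0.0182 nats

Mutual information: I(X;Y) = H(X) + H(Y) - H(X,Y)

Marginals:
P(X) = (15/28, 13/28), H(X) = 0.6906 nats
P(Y) = (9/28, 1/4, 3/7), H(Y) = 1.0745 nats

Joint entropy: H(X,Y) = 1.7469 nats

I(X;Y) = 0.6906 + 1.0745 - 1.7469 = 0.0182 nats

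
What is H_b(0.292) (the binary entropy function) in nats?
0.6039 nats

The binary entropy function is:
H(p) = -p log(p) - (1-p) log(1-p)

H(0.292) = -0.292 × log_e(0.292) - 0.708 × log_e(0.708)
H(0.292) = 0.6039 nats

Note: Binary entropy is maximized at p=0.5 (H=1 bit) and minimized at p=0 or p=1 (H=0).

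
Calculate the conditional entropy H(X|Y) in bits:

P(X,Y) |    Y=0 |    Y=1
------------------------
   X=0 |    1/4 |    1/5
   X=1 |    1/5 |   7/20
0.9661 bits

Using the chain rule: H(X|Y) = H(X,Y) - H(Y)

First, compute H(X,Y) = 1.9589 bits

Marginal P(Y) = (9/20, 11/20)
H(Y) = 0.9928 bits

H(X|Y) = H(X,Y) - H(Y) = 1.9589 - 0.9928 = 0.9661 bits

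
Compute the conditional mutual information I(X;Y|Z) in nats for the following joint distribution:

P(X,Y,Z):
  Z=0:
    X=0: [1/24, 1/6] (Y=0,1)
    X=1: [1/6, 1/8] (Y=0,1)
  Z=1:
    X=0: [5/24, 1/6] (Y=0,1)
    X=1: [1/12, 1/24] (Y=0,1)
0.0386 nats

Conditional mutual information: I(X;Y|Z) = H(X|Z) + H(Y|Z) - H(X,Y|Z)

H(Z) = 0.6931
H(X,Z) = 1.3139 → H(X|Z) = 0.6208
H(Y,Z) = 1.3723 → H(Y|Z) = 0.6792
H(X,Y,Z) = 1.9545 → H(X,Y|Z) = 1.2614

I(X;Y|Z) = 0.6208 + 0.6792 - 1.2614 = 0.0386 nats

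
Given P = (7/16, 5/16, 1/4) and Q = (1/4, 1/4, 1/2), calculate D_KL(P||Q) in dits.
0.0614 dits

KL divergence: D_KL(P||Q) = Σ p(x) log(p(x)/q(x))

Computing term by term:
  x=0: 7/16 × log_10[(7/16)/(1/4)] = 7/16 × 0.2430 = 0.1063
  x=1: 5/16 × log_10[(5/16)/(1/4)] = 5/16 × 0.0969 = 0.0303
  x=2: 1/4 × log_10[(1/4)/(1/2)] = 1/4 × -0.3010 = -0.0753

D_KL(P||Q) = 0.0614 dits

Note: KL divergence is always non-negative and equals 0 iff P = Q.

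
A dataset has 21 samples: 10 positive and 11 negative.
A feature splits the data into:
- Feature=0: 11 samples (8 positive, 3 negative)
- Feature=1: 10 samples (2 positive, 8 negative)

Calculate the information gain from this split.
0.2118 bits

Information Gain = H(Y) - H(Y|Feature)

Before split:
P(positive) = 10/21 = 0.4762
H(Y) = 0.9984 bits

After split:
Feature=0: H = 0.8454 bits (weight = 11/21)
Feature=1: H = 0.7219 bits (weight = 10/21)
H(Y|Feature) = (11/21)×0.8454 + (10/21)×0.7219 = 0.7866 bits

Information Gain = 0.9984 - 0.7866 = 0.2118 bits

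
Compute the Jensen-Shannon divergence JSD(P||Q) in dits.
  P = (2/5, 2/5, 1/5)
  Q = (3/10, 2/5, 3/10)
0.0037 dits

Jensen-Shannon divergence is:
JSD(P||Q) = 0.5 × D_KL(P||M) + 0.5 × D_KL(Q||M)
where M = 0.5 × (P + Q) is the mixture distribution.

M = 0.5 × (2/5, 2/5, 1/5) + 0.5 × (3/10, 2/5, 3/10) = (7/20, 2/5, 1/4)

D_KL(P||M) = 0.0038 dits
D_KL(Q||M) = 0.0037 dits

JSD(P||Q) = 0.5 × 0.0038 + 0.5 × 0.0037 = 0.0037 dits

Unlike KL divergence, JSD is symmetric and bounded: 0 ≤ JSD ≤ log(2).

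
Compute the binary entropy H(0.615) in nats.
0.6665 nats

The binary entropy function is:
H(p) = -p log(p) - (1-p) log(1-p)

H(0.615) = -0.615 × log_e(0.615) - 0.385 × log_e(0.385)
H(0.615) = 0.6665 nats

Note: Binary entropy is maximized at p=0.5 (H=1 bit) and minimized at p=0 or p=1 (H=0).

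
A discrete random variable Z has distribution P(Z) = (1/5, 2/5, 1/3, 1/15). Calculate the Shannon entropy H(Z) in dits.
0.5364 dits

Shannon entropy is H(X) = -Σ p(x) log p(x).

For P = (1/5, 2/5, 1/3, 1/15):
H = -1/5 × log_10(1/5) -2/5 × log_10(2/5) -1/3 × log_10(1/3) -1/15 × log_10(1/15)
H = 0.5364 dits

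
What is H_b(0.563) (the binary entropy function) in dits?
0.2976 dits

The binary entropy function is:
H(p) = -p log(p) - (1-p) log(1-p)

H(0.563) = -0.563 × log_10(0.563) - 0.437 × log_10(0.437)
H(0.563) = 0.2976 dits

Note: Binary entropy is maximized at p=0.5 (H=1 bit) and minimized at p=0 or p=1 (H=0).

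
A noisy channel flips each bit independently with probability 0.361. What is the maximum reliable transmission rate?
0.0565 bits

For a binary symmetric channel (BSC) with error probability p:
Capacity C = 1 - H(p) bits per symbol

where H(p) = -p log₂(p) - (1-p) log₂(1-p) is the binary entropy function.

H(0.361) = 0.9435 bits
C = 1 - 0.9435 = 0.0565 bits per symbol

This means we can reliably transmit up to 0.0565 bits of information per channel use.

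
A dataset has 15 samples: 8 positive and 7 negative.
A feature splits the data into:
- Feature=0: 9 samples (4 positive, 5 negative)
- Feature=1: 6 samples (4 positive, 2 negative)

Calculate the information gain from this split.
0.0348 bits

Information Gain = H(Y) - H(Y|Feature)

Before split:
P(positive) = 8/15 = 0.5333
H(Y) = 0.9968 bits

After split:
Feature=0: H = 0.9911 bits (weight = 9/15)
Feature=1: H = 0.9183 bits (weight = 6/15)
H(Y|Feature) = (9/15)×0.9911 + (6/15)×0.9183 = 0.9620 bits

Information Gain = 0.9968 - 0.9620 = 0.0348 bits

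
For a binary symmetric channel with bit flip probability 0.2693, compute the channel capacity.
0.1595 bits

For a binary symmetric channel (BSC) with error probability p:
Capacity C = 1 - H(p) bits per symbol

where H(p) = -p log₂(p) - (1-p) log₂(1-p) is the binary entropy function.

H(0.2693) = 0.8405 bits
C = 1 - 0.8405 = 0.1595 bits per symbol

This means we can reliably transmit up to 0.1595 bits of information per channel use.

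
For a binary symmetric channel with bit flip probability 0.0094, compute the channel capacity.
0.9232 bits

For a binary symmetric channel (BSC) with error probability p:
Capacity C = 1 - H(p) bits per symbol

where H(p) = -p log₂(p) - (1-p) log₂(1-p) is the binary entropy function.

H(0.0094) = 0.0768 bits
C = 1 - 0.0768 = 0.9232 bits per symbol

This means we can reliably transmit up to 0.9232 bits of information per channel use.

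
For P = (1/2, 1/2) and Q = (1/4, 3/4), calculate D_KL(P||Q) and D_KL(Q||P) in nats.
D_KL(P||Q) = 0.1438, D_KL(Q||P) = 0.1308

KL divergence is not symmetric: D_KL(P||Q) ≠ D_KL(Q||P) in general.

D_KL(P||Q) = 0.1438 nats
D_KL(Q||P) = 0.1308 nats

No, they are not equal!

This asymmetry is why KL divergence is not a true distance metric.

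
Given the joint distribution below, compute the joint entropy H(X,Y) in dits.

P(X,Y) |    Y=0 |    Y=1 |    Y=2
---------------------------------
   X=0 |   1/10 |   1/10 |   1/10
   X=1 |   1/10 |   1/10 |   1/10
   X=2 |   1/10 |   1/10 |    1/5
0.9398 dits

Joint entropy is H(X,Y) = -Σ_{x,y} p(x,y) log p(x,y).

Summing over all non-zero entries:
H(X,Y) = -[1/10·log_10(1/10) + 1/10·log_10(1/10) + 1/10·log_10(1/10) + 1/10·log_10(1/10) + 1/10·log_10(1/10) + 1/10·log_10(1/10) + 1/10·log_10(1/10) + 1/10·log_10(1/10) + 1/5·log_10(1/5)]
H(X,Y) = 0.9398 dits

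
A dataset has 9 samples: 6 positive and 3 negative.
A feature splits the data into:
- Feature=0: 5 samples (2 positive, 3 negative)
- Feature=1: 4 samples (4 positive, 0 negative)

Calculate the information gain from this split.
0.3789 bits

Information Gain = H(Y) - H(Y|Feature)

Before split:
P(positive) = 6/9 = 0.6667
H(Y) = 0.9183 bits

After split:
Feature=0: H = 0.9710 bits (weight = 5/9)
Feature=1: H = 0.0000 bits (weight = 4/9)
H(Y|Feature) = (5/9)×0.9710 + (4/9)×0.0000 = 0.5394 bits

Information Gain = 0.9183 - 0.5394 = 0.3789 bits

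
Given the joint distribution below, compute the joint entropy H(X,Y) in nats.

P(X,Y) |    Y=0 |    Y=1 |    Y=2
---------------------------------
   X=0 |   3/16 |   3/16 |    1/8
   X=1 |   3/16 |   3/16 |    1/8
1.7753 nats

Joint entropy is H(X,Y) = -Σ_{x,y} p(x,y) log p(x,y).

Summing over all non-zero entries:
H(X,Y) = -[3/16·log_e(3/16) + 3/16·log_e(3/16) + 1/8·log_e(1/8) + 3/16·log_e(3/16) + 3/16·log_e(3/16) + 1/8·log_e(1/8)]
H(X,Y) = 1.7753 nats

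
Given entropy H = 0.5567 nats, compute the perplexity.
1.7449

Perplexity is e^H (or exp(H) for natural log).

H = 0.5567 nats
Perplexity = e^0.5567 = 1.7449

Interpretation: The model's uncertainty is equivalent to choosing uniformly among 1.7 options.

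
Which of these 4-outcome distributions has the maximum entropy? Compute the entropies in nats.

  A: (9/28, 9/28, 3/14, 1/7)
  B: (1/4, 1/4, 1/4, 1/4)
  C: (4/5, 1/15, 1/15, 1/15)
B

For a discrete distribution over n outcomes, entropy is maximized by the uniform distribution.

Computing entropies:
H(A) = 1.3377 nats
H(B) = 1.3863 nats
H(C) = 0.7201 nats

The uniform distribution (where all probabilities equal 1/4) achieves the maximum entropy of log_e(4) = 1.3863 nats.

Distribution B has the highest entropy.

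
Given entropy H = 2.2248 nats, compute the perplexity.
9.2516

Perplexity is e^H (or exp(H) for natural log).

H = 2.2248 nats
Perplexity = e^2.2248 = 9.2516

Interpretation: The model's uncertainty is equivalent to choosing uniformly among 9.3 options.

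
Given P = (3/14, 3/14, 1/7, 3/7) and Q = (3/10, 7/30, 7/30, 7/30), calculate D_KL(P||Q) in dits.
0.0435 dits

KL divergence: D_KL(P||Q) = Σ p(x) log(p(x)/q(x))

Computing term by term:
  x=0: 3/14 × log_10[(3/14)/(3/10)] = 3/14 × -0.1461 = -0.0313
  x=1: 3/14 × log_10[(3/14)/(7/30)] = 3/14 × -0.0370 = -0.0079
  x=2: 1/7 × log_10[(1/7)/(7/30)] = 1/7 × -0.2131 = -0.0304
  x=3: 3/7 × log_10[(3/7)/(7/30)] = 3/7 × 0.2640 = 0.1132

D_KL(P||Q) = 0.0435 dits

Note: KL divergence is always non-negative and equals 0 iff P = Q.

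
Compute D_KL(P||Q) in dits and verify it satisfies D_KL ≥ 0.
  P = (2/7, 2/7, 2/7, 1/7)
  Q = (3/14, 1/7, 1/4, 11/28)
0.0755 dits

KL divergence satisfies the Gibbs inequality: D_KL(P||Q) ≥ 0 for all distributions P, Q.

D_KL(P||Q) = Σ p(x) log(p(x)/q(x))
Term by term:
  x=0: 2/7 × log_10[(2/7)/(3/14)] = 0.0357
  x=1: 2/7 × log_10[(2/7)/(1/7)] = 0.0860
  x=2: 2/7 × log_10[(2/7)/(1/4)] = 0.0166
  x=3: 1/7 × log_10[(1/7)/(11/28)] = -0.0628
D_KL(P||Q) = 0.0755 dits

D_KL(P||Q) = 0.0755 ≥ 0 ✓

This non-negativity is a fundamental property: relative entropy cannot be negative because it measures how different Q is from P.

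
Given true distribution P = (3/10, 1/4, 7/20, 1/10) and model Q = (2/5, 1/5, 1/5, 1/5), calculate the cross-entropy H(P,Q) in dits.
0.6087 dits

Cross-entropy: H(P,Q) = -Σ p(x) log q(x)

Alternatively: H(P,Q) = H(P) + D_KL(P||Q)
H(P) = 0.5670 dits
D_KL(P||Q) = 0.0417 dits

H(P,Q) = 0.5670 + 0.0417 = 0.6087 dits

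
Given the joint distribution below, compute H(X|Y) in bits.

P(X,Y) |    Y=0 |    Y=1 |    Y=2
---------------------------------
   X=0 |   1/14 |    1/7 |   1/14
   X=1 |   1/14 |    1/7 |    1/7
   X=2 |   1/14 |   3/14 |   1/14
1.5465 bits

Using the chain rule: H(X|Y) = H(X,Y) - H(Y)

First, compute H(X,Y) = 3.0391 bits

Marginal P(Y) = (3/14, 1/2, 2/7)
H(Y) = 1.4926 bits

H(X|Y) = H(X,Y) - H(Y) = 3.0391 - 1.4926 = 1.5465 bits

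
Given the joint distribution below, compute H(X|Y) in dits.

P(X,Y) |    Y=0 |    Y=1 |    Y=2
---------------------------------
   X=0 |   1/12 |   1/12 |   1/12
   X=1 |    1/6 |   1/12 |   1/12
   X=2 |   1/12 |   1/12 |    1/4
0.4418 dits

Using the chain rule: H(X|Y) = H(X,Y) - H(Y)

First, compute H(X,Y) = 0.9097 dits

Marginal P(Y) = (1/3, 1/4, 5/12)
H(Y) = 0.4680 dits

H(X|Y) = H(X,Y) - H(Y) = 0.9097 - 0.4680 = 0.4418 dits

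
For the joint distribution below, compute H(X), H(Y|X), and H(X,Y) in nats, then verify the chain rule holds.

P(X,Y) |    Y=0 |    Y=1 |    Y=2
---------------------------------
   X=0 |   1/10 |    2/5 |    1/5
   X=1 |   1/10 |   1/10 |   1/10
H(X,Y) = 1.6094, H(X) = 0.6109, H(Y|X) = 0.9986 (all in nats)

Chain rule: H(X,Y) = H(X) + H(Y|X)

Left side — joint entropy directly:
H(X,Y) = -Σ p(x,y) log p(x,y) = 1.6094 nats

Right side — compute H(Y|X) from the conditional distributions:
P(X) = (7/10, 3/10), so H(X) = 0.6109 nats
H(Y|X) = Σ_x P(X=x) · H(Y|X=x):
  P(Y|X=0) = (1/7, 4/7, 2/7), H(Y|X=0) = 0.9557, weight P(X=0) = 7/10
  P(Y|X=1) = (1/3, 1/3, 1/3), H(Y|X=1) = 1.0986, weight P(X=1) = 3/10
H(Y|X) = 0.9986 nats

H(X) + H(Y|X) = 0.6109 + 0.9986 = 1.6094 nats

Both sides equal 1.6094 nats. ✓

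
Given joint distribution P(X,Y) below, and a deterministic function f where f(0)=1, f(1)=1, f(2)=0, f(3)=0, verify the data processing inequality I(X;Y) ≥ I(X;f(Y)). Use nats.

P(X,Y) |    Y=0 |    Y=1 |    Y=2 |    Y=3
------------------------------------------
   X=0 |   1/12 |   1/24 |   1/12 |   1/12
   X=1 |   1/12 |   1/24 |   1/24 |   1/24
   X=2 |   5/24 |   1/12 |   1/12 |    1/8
I(X;Y) = 0.0137, I(X;f(Y)) = 0.0107, inequality holds: 0.0137 ≥ 0.0107

Data Processing Inequality: For any Markov chain X → Y → Z, we have I(X;Y) ≥ I(X;Z).

Here Z = f(Y) is a deterministic function of Y, forming X → Y → Z.

Original I(X;Y) = 0.0137 nats

After applying f:
P(X,Z) where Z=f(Y):
- P(X,Z=0) = P(X,Y=2) + P(X,Y=3)
- P(X,Z=1) = P(X,Y=0) + P(X,Y=1)

I(X;Z) = I(X;f(Y)) = 0.0107 nats

Verification: 0.0137 ≥ 0.0107 ✓

Information cannot be created by processing; the function f can only lose information about X.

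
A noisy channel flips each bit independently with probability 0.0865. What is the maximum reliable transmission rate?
0.5753 bits

For a binary symmetric channel (BSC) with error probability p:
Capacity C = 1 - H(p) bits per symbol

where H(p) = -p log₂(p) - (1-p) log₂(1-p) is the binary entropy function.

H(0.0865) = 0.4247 bits
C = 1 - 0.4247 = 0.5753 bits per symbol

This means we can reliably transmit up to 0.5753 bits of information per channel use.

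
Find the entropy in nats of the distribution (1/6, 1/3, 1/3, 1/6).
1.3297 nats

Shannon entropy is H(X) = -Σ p(x) log p(x).

For P = (1/6, 1/3, 1/3, 1/6):
H = -1/6 × log_e(1/6) -1/3 × log_e(1/3) -1/3 × log_e(1/3) -1/6 × log_e(1/6)
H = 1.3297 nats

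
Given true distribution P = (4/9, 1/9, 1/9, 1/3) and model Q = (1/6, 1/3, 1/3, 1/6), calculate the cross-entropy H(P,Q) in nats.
1.6377 nats

Cross-entropy: H(P,Q) = -Σ p(x) log q(x)

Alternatively: H(P,Q) = H(P) + D_KL(P||Q)
H(P) = 1.2149 nats
D_KL(P||Q) = 0.4228 nats

H(P,Q) = 1.2149 + 0.4228 = 1.6377 nats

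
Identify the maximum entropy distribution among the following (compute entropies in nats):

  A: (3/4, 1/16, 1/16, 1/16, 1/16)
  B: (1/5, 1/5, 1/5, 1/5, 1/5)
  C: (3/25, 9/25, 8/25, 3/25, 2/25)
B

For a discrete distribution over n outcomes, entropy is maximized by the uniform distribution.

Computing entropies:
H(A) = 0.9089 nats
H(B) = 1.6094 nats
H(C) = 1.4433 nats

The uniform distribution (where all probabilities equal 1/5) achieves the maximum entropy of log_e(5) = 1.6094 nats.

Distribution B has the highest entropy.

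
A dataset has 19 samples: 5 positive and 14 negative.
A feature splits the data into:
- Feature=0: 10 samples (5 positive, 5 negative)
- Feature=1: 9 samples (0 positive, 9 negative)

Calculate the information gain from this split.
0.3052 bits

Information Gain = H(Y) - H(Y|Feature)

Before split:
P(positive) = 5/19 = 0.2632
H(Y) = 0.8315 bits

After split:
Feature=0: H = 1.0000 bits (weight = 10/19)
Feature=1: H = 0.0000 bits (weight = 9/19)
H(Y|Feature) = (10/19)×1.0000 + (9/19)×0.0000 = 0.5263 bits

Information Gain = 0.8315 - 0.5263 = 0.3052 bits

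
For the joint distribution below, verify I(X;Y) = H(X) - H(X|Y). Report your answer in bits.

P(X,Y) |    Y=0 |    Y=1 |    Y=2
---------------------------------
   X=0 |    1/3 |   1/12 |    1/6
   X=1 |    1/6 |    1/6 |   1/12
I(X;Y) = 0.0616 bits

Mutual information has multiple equivalent forms:
- I(X;Y) = H(X) - H(X|Y)
- I(X;Y) = H(Y) - H(Y|X)
- I(X;Y) = H(X) + H(Y) - H(X,Y)

Computing all quantities:
H(X) = 0.9799, H(Y) = 1.5000, H(X,Y) = 2.4183
H(X|Y) = 0.9183, H(Y|X) = 1.4384

Verification:
H(X) - H(X|Y) = 0.9799 - 0.9183 = 0.0616
H(Y) - H(Y|X) = 1.5000 - 1.4384 = 0.0616
H(X) + H(Y) - H(X,Y) = 0.9799 + 1.5000 - 2.4183 = 0.0616

All forms give I(X;Y) = 0.0616 bits. ✓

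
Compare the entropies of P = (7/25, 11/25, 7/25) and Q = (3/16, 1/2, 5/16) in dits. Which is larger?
P

Computing entropies in dits:
H(P) = 0.4665
H(Q) = 0.4447

Distribution P has higher entropy.

Intuition: The distribution closer to uniform (more spread out) has higher entropy.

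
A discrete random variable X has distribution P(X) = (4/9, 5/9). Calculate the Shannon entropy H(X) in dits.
0.2983 dits

Shannon entropy is H(X) = -Σ p(x) log p(x).

For P = (4/9, 5/9):
H = -4/9 × log_10(4/9) -5/9 × log_10(5/9)
H = 0.2983 dits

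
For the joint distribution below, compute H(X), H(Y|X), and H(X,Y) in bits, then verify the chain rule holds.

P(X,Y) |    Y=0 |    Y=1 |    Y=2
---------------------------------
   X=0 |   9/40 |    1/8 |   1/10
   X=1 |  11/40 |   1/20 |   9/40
H(X,Y) = 2.4039, H(X) = 0.9928, H(Y|X) = 1.4111 (all in bits)

Chain rule: H(X,Y) = H(X) + H(Y|X)

Left side — joint entropy directly:
H(X,Y) = -Σ p(x,y) log p(x,y) = 2.4039 bits

Right side — compute H(Y|X) from the conditional distributions:
P(X) = (9/20, 11/20), so H(X) = 0.9928 bits
H(Y|X) = Σ_x P(X=x) · H(Y|X=x):
  P(Y|X=0) = (1/2, 5/18, 2/9), H(Y|X=0) = 1.4955, weight P(X=0) = 9/20
  P(Y|X=1) = (1/2, 1/11, 9/22), H(Y|X=1) = 1.3420, weight P(X=1) = 11/20
H(Y|X) = 1.4111 bits

H(X) + H(Y|X) = 0.9928 + 1.4111 = 2.4039 bits

Both sides equal 2.4039 bits. ✓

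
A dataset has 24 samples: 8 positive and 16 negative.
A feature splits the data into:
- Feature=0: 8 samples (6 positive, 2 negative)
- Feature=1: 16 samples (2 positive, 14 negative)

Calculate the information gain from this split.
0.2855 bits

Information Gain = H(Y) - H(Y|Feature)

Before split:
P(positive) = 8/24 = 0.3333
H(Y) = 0.9183 bits

After split:
Feature=0: H = 0.8113 bits (weight = 8/24)
Feature=1: H = 0.5436 bits (weight = 16/24)
H(Y|Feature) = (8/24)×0.8113 + (16/24)×0.5436 = 0.6328 bits

Information Gain = 0.9183 - 0.6328 = 0.2855 bits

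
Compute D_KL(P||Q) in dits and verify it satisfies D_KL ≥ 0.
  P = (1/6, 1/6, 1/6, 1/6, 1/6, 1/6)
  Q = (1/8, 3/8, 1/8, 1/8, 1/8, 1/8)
0.0454 dits

KL divergence satisfies the Gibbs inequality: D_KL(P||Q) ≥ 0 for all distributions P, Q.

D_KL(P||Q) = Σ p(x) log(p(x)/q(x))
Term by term:
  x=0: 1/6 × log_10[(1/6)/(1/8)] = 0.0208
  x=1: 1/6 × log_10[(1/6)/(3/8)] = -0.0587
  x=2: 1/6 × log_10[(1/6)/(1/8)] = 0.0208
  x=3: 1/6 × log_10[(1/6)/(1/8)] = 0.0208
  x=4: 1/6 × log_10[(1/6)/(1/8)] = 0.0208
  x=5: 1/6 × log_10[(1/6)/(1/8)] = 0.0208
D_KL(P||Q) = 0.0454 dits

D_KL(P||Q) = 0.0454 ≥ 0 ✓

This non-negativity is a fundamental property: relative entropy cannot be negative because it measures how different Q is from P.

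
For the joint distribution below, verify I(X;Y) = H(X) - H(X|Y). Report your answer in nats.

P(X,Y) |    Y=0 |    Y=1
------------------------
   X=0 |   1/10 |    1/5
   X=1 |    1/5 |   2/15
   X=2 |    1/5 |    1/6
I(X;Y) = 0.0252 nats

Mutual information has multiple equivalent forms:
- I(X;Y) = H(X) - H(X|Y)
- I(X;Y) = H(Y) - H(Y|X)
- I(X;Y) = H(X) + H(Y) - H(X,Y)

Computing all quantities:
H(X) = 1.0953, H(Y) = 0.6931, H(X,Y) = 1.7632
H(X|Y) = 1.0701, H(Y|X) = 0.6679

Verification:
H(X) - H(X|Y) = 1.0953 - 1.0701 = 0.0252
H(Y) - H(Y|X) = 0.6931 - 0.6679 = 0.0252
H(X) + H(Y) - H(X,Y) = 1.0953 + 0.6931 - 1.7632 = 0.0252

All forms give I(X;Y) = 0.0252 nats. ✓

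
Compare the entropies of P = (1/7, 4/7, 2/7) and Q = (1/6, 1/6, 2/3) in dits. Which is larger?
P

Computing entropies in dits:
H(P) = 0.4151
H(Q) = 0.3768

Distribution P has higher entropy.

Intuition: The distribution closer to uniform (more spread out) has higher entropy.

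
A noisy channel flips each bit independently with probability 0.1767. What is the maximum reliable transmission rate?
0.3272 bits

For a binary symmetric channel (BSC) with error probability p:
Capacity C = 1 - H(p) bits per symbol

where H(p) = -p log₂(p) - (1-p) log₂(1-p) is the binary entropy function.

H(0.1767) = 0.6728 bits
C = 1 - 0.6728 = 0.3272 bits per symbol

This means we can reliably transmit up to 0.3272 bits of information per channel use.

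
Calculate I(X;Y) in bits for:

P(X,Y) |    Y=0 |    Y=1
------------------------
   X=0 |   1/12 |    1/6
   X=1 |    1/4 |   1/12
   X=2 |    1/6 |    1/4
0.0954 bits

Mutual information: I(X;Y) = H(X) + H(Y) - H(X,Y)

Marginals:
P(X) = (1/4, 1/3, 5/12), H(X) = 1.5546 bits
P(Y) = (1/2, 1/2), H(Y) = 1.0000 bits

Joint entropy: H(X,Y) = 2.4591 bits

I(X;Y) = 1.5546 + 1.0000 - 2.4591 = 0.0954 bits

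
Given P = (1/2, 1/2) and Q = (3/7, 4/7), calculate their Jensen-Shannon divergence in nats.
0.0026 nats

Jensen-Shannon divergence is:
JSD(P||Q) = 0.5 × D_KL(P||M) + 0.5 × D_KL(Q||M)
where M = 0.5 × (P + Q) is the mixture distribution.

M = 0.5 × (1/2, 1/2) + 0.5 × (3/7, 4/7) = (13/28, 15/28)

D_KL(P||M) = 0.0026 nats
D_KL(Q||M) = 0.0026 nats

JSD(P||Q) = 0.5 × 0.0026 + 0.5 × 0.0026 = 0.0026 nats

Unlike KL divergence, JSD is symmetric and bounded: 0 ≤ JSD ≤ log(2).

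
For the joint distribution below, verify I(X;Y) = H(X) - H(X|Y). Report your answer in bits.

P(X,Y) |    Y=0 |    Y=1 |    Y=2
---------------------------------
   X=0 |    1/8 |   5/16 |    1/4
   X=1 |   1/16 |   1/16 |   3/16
I(X;Y) = 0.0491 bits

Mutual information has multiple equivalent forms:
- I(X;Y) = H(X) - H(X|Y)
- I(X;Y) = H(Y) - H(Y|X)
- I(X;Y) = H(X) + H(Y) - H(X,Y)

Computing all quantities:
H(X) = 0.8960, H(Y) = 1.5052, H(X,Y) = 2.3522
H(X|Y) = 0.8470, H(Y|X) = 1.4562

Verification:
H(X) - H(X|Y) = 0.8960 - 0.8470 = 0.0491
H(Y) - H(Y|X) = 1.5052 - 1.4562 = 0.0491
H(X) + H(Y) - H(X,Y) = 0.8960 + 1.5052 - 2.3522 = 0.0491

All forms give I(X;Y) = 0.0491 bits. ✓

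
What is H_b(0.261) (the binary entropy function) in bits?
0.8283 bits

The binary entropy function is:
H(p) = -p log(p) - (1-p) log(1-p)

H(0.261) = -0.261 × log_2(0.261) - 0.739 × log_2(0.739)
H(0.261) = 0.8283 bits

Note: Binary entropy is maximized at p=0.5 (H=1 bit) and minimized at p=0 or p=1 (H=0).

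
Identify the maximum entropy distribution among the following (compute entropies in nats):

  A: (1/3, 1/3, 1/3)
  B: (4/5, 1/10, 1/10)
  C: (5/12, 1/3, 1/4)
A

For a discrete distribution over n outcomes, entropy is maximized by the uniform distribution.

Computing entropies:
H(A) = 1.0986 nats
H(B) = 0.6390 nats
H(C) = 1.0776 nats

The uniform distribution (where all probabilities equal 1/3) achieves the maximum entropy of log_e(3) = 1.0986 nats.

Distribution A has the highest entropy.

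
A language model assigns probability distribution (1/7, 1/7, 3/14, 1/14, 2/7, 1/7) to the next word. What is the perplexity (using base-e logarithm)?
5.5317

Perplexity is e^H (or exp(H) for natural log).

First, H = -Σ p log p = 1.7105 nats
Perplexity = e^1.7105 = 5.5317

Interpretation: The model's uncertainty is equivalent to choosing uniformly among 5.5 options.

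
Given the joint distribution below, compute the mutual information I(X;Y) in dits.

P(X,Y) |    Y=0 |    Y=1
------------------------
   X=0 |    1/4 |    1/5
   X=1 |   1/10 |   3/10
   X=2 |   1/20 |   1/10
0.0189 dits

Mutual information: I(X;Y) = H(X) + H(Y) - H(X,Y)

Marginals:
P(X) = (9/20, 2/5, 3/20), H(X) = 0.4388 dits
P(Y) = (2/5, 3/5), H(Y) = 0.2923 dits

Joint entropy: H(X,Y) = 0.7122 dits

I(X;Y) = 0.4388 + 0.2923 - 0.7122 = 0.0189 dits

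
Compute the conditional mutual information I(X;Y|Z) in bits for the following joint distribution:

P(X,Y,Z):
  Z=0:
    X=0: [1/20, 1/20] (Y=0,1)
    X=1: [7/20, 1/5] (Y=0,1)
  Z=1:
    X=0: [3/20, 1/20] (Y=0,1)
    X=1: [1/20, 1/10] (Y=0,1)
0.0495 bits

Conditional mutual information: I(X;Y|Z) = H(X|Z) + H(Y|Z) - H(X,Y|Z)

H(Z) = 0.9341
H(X,Z) = 1.6815 → H(X|Z) = 0.7474
H(Y,Z) = 1.9037 → H(Y|Z) = 0.9696
H(X,Y,Z) = 2.6016 → H(X,Y|Z) = 1.6675

I(X;Y|Z) = 0.7474 + 0.9696 - 1.6675 = 0.0495 bits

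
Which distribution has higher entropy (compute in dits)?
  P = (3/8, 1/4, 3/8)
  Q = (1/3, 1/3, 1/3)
Q

Computing entropies in dits:
H(P) = 0.4700
H(Q) = 0.4771

Distribution Q has higher entropy.

Intuition: The distribution closer to uniform (more spread out) has higher entropy.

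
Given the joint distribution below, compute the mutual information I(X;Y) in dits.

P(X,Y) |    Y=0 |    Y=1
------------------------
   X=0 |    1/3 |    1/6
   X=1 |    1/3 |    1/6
0.0000 dits

Mutual information: I(X;Y) = H(X) + H(Y) - H(X,Y)

Marginals:
P(X) = (1/2, 1/2), H(X) = 0.3010 dits
P(Y) = (2/3, 1/3), H(Y) = 0.2764 dits

Joint entropy: H(X,Y) = 0.5775 dits

I(X;Y) = 0.3010 + 0.2764 - 0.5775 = 0.0000 dits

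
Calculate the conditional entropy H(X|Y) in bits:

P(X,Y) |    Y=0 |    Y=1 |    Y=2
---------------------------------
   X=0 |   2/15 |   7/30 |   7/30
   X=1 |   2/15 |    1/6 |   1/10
0.9524 bits

Using the chain rule: H(X|Y) = H(X,Y) - H(Y)

First, compute H(X,Y) = 2.5180 bits

Marginal P(Y) = (4/15, 2/5, 1/3)
H(Y) = 1.5656 bits

H(X|Y) = H(X,Y) - H(Y) = 2.5180 - 1.5656 = 0.9524 bits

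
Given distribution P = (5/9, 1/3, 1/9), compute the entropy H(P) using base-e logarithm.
0.9369 nats

Shannon entropy is H(X) = -Σ p(x) log p(x).

For P = (5/9, 1/3, 1/9):
H = -5/9 × log_e(5/9) -1/3 × log_e(1/3) -1/9 × log_e(1/9)
H = 0.9369 nats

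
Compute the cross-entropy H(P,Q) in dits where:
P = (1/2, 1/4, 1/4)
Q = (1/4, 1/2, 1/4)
0.5268 dits

Cross-entropy: H(P,Q) = -Σ p(x) log q(x)

Alternatively: H(P,Q) = H(P) + D_KL(P||Q)
H(P) = 0.4515 dits
D_KL(P||Q) = 0.0753 dits

H(P,Q) = 0.4515 + 0.0753 = 0.5268 dits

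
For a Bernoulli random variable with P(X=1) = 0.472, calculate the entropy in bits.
0.9977 bits

The binary entropy function is:
H(p) = -p log(p) - (1-p) log(1-p)

H(0.472) = -0.472 × log_2(0.472) - 0.528 × log_2(0.528)
H(0.472) = 0.9977 bits

Note: Binary entropy is maximized at p=0.5 (H=1 bit) and minimized at p=0 or p=1 (H=0).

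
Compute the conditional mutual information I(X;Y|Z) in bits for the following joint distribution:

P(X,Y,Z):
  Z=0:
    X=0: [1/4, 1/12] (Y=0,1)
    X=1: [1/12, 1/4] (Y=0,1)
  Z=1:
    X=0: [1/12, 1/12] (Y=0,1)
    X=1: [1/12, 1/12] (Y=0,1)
0.1258 bits

Conditional mutual information: I(X;Y|Z) = H(X|Z) + H(Y|Z) - H(X,Y|Z)

H(Z) = 0.9183
H(X,Z) = 1.9183 → H(X|Z) = 1.0000
H(Y,Z) = 1.9183 → H(Y|Z) = 1.0000
H(X,Y,Z) = 2.7925 → H(X,Y|Z) = 1.8742

I(X;Y|Z) = 1.0000 + 1.0000 - 1.8742 = 0.1258 bits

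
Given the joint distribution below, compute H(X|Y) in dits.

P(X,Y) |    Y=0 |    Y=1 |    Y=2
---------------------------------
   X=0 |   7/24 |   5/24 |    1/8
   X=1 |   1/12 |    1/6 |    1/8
0.2734 dits

Using the chain rule: H(X|Y) = H(X,Y) - H(Y)

First, compute H(X,Y) = 0.7434 dits

Marginal P(Y) = (3/8, 3/8, 1/4)
H(Y) = 0.4700 dits

H(X|Y) = H(X,Y) - H(Y) = 0.7434 - 0.4700 = 0.2734 dits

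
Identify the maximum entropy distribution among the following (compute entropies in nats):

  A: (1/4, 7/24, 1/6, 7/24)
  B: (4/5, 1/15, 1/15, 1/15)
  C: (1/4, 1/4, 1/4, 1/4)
C

For a discrete distribution over n outcomes, entropy is maximized by the uniform distribution.

Computing entropies:
H(A) = 1.3640 nats
H(B) = 0.7201 nats
H(C) = 1.3863 nats

The uniform distribution (where all probabilities equal 1/4) achieves the maximum entropy of log_e(4) = 1.3863 nats.

Distribution C has the highest entropy.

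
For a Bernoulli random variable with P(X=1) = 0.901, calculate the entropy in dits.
0.1402 dits

The binary entropy function is:
H(p) = -p log(p) - (1-p) log(1-p)

H(0.901) = -0.901 × log_10(0.901) - 0.099 × log_10(0.099)
H(0.901) = 0.1402 dits

Note: Binary entropy is maximized at p=0.5 (H=1 bit) and minimized at p=0 or p=1 (H=0).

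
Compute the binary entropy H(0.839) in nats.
0.4413 nats

The binary entropy function is:
H(p) = -p log(p) - (1-p) log(1-p)

H(0.839) = -0.839 × log_e(0.839) - 0.161 × log_e(0.161)
H(0.839) = 0.4413 nats

Note: Binary entropy is maximized at p=0.5 (H=1 bit) and minimized at p=0 or p=1 (H=0).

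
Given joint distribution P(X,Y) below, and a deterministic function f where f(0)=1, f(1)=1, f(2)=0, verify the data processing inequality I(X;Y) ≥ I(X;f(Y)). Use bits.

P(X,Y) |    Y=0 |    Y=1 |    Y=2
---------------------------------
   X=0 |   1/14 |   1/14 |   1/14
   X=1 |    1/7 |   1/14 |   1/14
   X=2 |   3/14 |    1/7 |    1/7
I(X;Y) = 0.0101, I(X;f(Y)) = 0.0030, inequality holds: 0.0101 ≥ 0.0030

Data Processing Inequality: For any Markov chain X → Y → Z, we have I(X;Y) ≥ I(X;Z).

Here Z = f(Y) is a deterministic function of Y, forming X → Y → Z.

Original I(X;Y) = 0.0101 bits

After applying f:
P(X,Z) where Z=f(Y):
- P(X,Z=0) = P(X,Y=2)
- P(X,Z=1) = P(X,Y=0) + P(X,Y=1)

I(X;Z) = I(X;f(Y)) = 0.0030 bits

Verification: 0.0101 ≥ 0.0030 ✓

Information cannot be created by processing; the function f can only lose information about X.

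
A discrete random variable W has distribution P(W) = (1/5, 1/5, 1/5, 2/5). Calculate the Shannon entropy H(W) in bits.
1.9219 bits

Shannon entropy is H(X) = -Σ p(x) log p(x).

For P = (1/5, 1/5, 1/5, 2/5):
H = -1/5 × log_2(1/5) -1/5 × log_2(1/5) -1/5 × log_2(1/5) -2/5 × log_2(2/5)
H = 1.9219 bits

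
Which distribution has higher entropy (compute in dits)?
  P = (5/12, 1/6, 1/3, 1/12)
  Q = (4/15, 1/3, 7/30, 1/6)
Q

Computing entropies in dits:
H(P) = 0.5371
H(Q) = 0.5893

Distribution Q has higher entropy.

Intuition: The distribution closer to uniform (more spread out) has higher entropy.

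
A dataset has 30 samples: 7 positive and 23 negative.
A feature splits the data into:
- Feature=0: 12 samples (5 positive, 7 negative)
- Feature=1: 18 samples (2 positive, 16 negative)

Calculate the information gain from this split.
0.0899 bits

Information Gain = H(Y) - H(Y|Feature)

Before split:
P(positive) = 7/30 = 0.2333
H(Y) = 0.7838 bits

After split:
Feature=0: H = 0.9799 bits (weight = 12/30)
Feature=1: H = 0.5033 bits (weight = 18/30)
H(Y|Feature) = (12/30)×0.9799 + (18/30)×0.5033 = 0.6939 bits

Information Gain = 0.7838 - 0.6939 = 0.0899 bits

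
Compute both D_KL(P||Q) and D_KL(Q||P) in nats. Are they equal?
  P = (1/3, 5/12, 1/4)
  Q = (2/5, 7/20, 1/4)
D_KL(P||Q) = 0.0119, D_KL(Q||P) = 0.0119

KL divergence is not symmetric: D_KL(P||Q) ≠ D_KL(Q||P) in general.

D_KL(P||Q) = 0.0119 nats
D_KL(Q||P) = 0.0119 nats

In this case they happen to be equal (to 4 decimal places).

This asymmetry is why KL divergence is not a true distance metric.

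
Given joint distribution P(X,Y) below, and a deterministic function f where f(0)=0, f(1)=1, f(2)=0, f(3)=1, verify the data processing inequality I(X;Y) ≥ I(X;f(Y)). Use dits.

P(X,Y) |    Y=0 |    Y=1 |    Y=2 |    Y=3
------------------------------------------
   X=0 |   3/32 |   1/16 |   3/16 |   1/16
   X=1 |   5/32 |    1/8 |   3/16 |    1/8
I(X;Y) = 0.0050, I(X;f(Y)) = 0.0029, inequality holds: 0.0050 ≥ 0.0029

Data Processing Inequality: For any Markov chain X → Y → Z, we have I(X;Y) ≥ I(X;Z).

Here Z = f(Y) is a deterministic function of Y, forming X → Y → Z.

Original I(X;Y) = 0.0050 dits

After applying f:
P(X,Z) where Z=f(Y):
- P(X,Z=0) = P(X,Y=0) + P(X,Y=2)
- P(X,Z=1) = P(X,Y=1) + P(X,Y=3)

I(X;Z) = I(X;f(Y)) = 0.0029 dits

Verification: 0.0050 ≥ 0.0029 ✓

Information cannot be created by processing; the function f can only lose information about X.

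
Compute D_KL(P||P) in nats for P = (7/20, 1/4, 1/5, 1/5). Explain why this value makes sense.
0.0000 nats

KL divergence satisfies the Gibbs inequality: D_KL(P||Q) ≥ 0 for all distributions P, Q.

D_KL(P||Q) = Σ p(x) log(p(x)/q(x))
Each term is p(x) × log_e(p(x)/p(x)) = p(x) × log_e(1) = 0, so the sum is 0.
D_KL(P||Q) = 0.0000 nats

When P = Q, the KL divergence is exactly 0, as there is no 'divergence' between identical distributions.

This non-negativity is a fundamental property: relative entropy cannot be negative because it measures how different Q is from P.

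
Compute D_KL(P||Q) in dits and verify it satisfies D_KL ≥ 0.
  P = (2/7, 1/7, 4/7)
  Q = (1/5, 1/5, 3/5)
0.0113 dits

KL divergence satisfies the Gibbs inequality: D_KL(P||Q) ≥ 0 for all distributions P, Q.

D_KL(P||Q) = Σ p(x) log(p(x)/q(x))
Term by term:
  x=0: 2/7 × log_10[(2/7)/(1/5)] = 0.0443
  x=1: 1/7 × log_10[(1/7)/(1/5)] = -0.0209
  x=2: 4/7 × log_10[(4/7)/(3/5)] = -0.0121
D_KL(P||Q) = 0.0113 dits

D_KL(P||Q) = 0.0113 ≥ 0 ✓

This non-negativity is a fundamental property: relative entropy cannot be negative because it measures how different Q is from P.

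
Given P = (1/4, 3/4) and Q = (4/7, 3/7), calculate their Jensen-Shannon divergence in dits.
0.0237 dits

Jensen-Shannon divergence is:
JSD(P||Q) = 0.5 × D_KL(P||M) + 0.5 × D_KL(Q||M)
where M = 0.5 × (P + Q) is the mixture distribution.

M = 0.5 × (1/4, 3/4) + 0.5 × (4/7, 3/7) = (0.410714, 0.589286)

D_KL(P||M) = 0.0247 dits
D_KL(Q||M) = 0.0227 dits

JSD(P||Q) = 0.5 × 0.0247 + 0.5 × 0.0227 = 0.0237 dits

Unlike KL divergence, JSD is symmetric and bounded: 0 ≤ JSD ≤ log(2).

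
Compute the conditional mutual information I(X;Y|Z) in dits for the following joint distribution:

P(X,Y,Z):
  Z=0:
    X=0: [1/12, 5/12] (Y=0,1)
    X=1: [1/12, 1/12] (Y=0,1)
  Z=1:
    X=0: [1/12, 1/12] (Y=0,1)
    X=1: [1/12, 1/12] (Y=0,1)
0.0148 dits

Conditional mutual information: I(X;Y|Z) = H(X|Z) + H(Y|Z) - H(X,Y|Z)

H(Z) = 0.2764
H(X,Z) = 0.5396 → H(X|Z) = 0.2632
H(Y,Z) = 0.5396 → H(Y|Z) = 0.2632
H(X,Y,Z) = 0.7879 → H(X,Y|Z) = 0.5115

I(X;Y|Z) = 0.2632 + 0.2632 - 0.5115 = 0.0148 dits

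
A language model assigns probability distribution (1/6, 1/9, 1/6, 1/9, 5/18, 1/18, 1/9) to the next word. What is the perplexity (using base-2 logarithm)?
6.3348

Perplexity is 2^H (or exp(H) for natural log).

First, H = -Σ p log p = 2.6633 bits
Perplexity = 2^2.6633 = 6.3348

Interpretation: The model's uncertainty is equivalent to choosing uniformly among 6.3 options.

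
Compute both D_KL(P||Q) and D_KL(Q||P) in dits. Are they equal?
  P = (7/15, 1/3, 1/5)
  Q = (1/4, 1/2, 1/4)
D_KL(P||Q) = 0.0484, D_KL(Q||P) = 0.0445

KL divergence is not symmetric: D_KL(P||Q) ≠ D_KL(Q||P) in general.

D_KL(P||Q) = 0.0484 dits
D_KL(Q||P) = 0.0445 dits

No, they are not equal!

This asymmetry is why KL divergence is not a true distance metric.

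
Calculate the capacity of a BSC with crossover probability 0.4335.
0.0128 bits

For a binary symmetric channel (BSC) with error probability p:
Capacity C = 1 - H(p) bits per symbol

where H(p) = -p log₂(p) - (1-p) log₂(1-p) is the binary entropy function.

H(0.4335) = 0.9872 bits
C = 1 - 0.9872 = 0.0128 bits per symbol

This means we can reliably transmit up to 0.0128 bits of information per channel use.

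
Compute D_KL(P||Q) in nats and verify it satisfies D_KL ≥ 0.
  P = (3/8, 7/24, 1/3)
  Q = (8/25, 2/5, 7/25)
0.0255 nats

KL divergence satisfies the Gibbs inequality: D_KL(P||Q) ≥ 0 for all distributions P, Q.

D_KL(P||Q) = Σ p(x) log(p(x)/q(x))
Term by term:
  x=0: 3/8 × log_e[(3/8)/(8/25)] = 0.0595
  x=1: 7/24 × log_e[(7/24)/(2/5)] = -0.0921
  x=2: 1/3 × log_e[(1/3)/(7/25)] = 0.0581
D_KL(P||Q) = 0.0255 nats

D_KL(P||Q) = 0.0255 ≥ 0 ✓

This non-negativity is a fundamental property: relative entropy cannot be negative because it measures how different Q is from P.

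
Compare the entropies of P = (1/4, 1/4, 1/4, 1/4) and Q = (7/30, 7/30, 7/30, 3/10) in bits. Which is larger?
P

Computing entropies in bits:
H(P) = 2.0000
H(Q) = 1.9908

Distribution P has higher entropy.

Intuition: The distribution closer to uniform (more spread out) has higher entropy.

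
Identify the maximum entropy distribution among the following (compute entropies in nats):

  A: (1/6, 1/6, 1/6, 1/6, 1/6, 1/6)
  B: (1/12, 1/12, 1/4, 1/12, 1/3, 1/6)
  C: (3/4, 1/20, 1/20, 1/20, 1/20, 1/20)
A

For a discrete distribution over n outcomes, entropy is maximized by the uniform distribution.

Computing entropies:
H(A) = 1.7918 nats
H(B) = 1.6326 nats
H(C) = 0.9647 nats

The uniform distribution (where all probabilities equal 1/6) achieves the maximum entropy of log_e(6) = 1.7918 nats.

Distribution A has the highest entropy.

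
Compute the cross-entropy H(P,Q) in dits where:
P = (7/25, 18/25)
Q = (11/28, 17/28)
0.2696 dits

Cross-entropy: H(P,Q) = -Σ p(x) log q(x)

Alternatively: H(P,Q) = H(P) + D_KL(P||Q)
H(P) = 0.2575 dits
D_KL(P||Q) = 0.0121 dits

H(P,Q) = 0.2575 + 0.0121 = 0.2696 dits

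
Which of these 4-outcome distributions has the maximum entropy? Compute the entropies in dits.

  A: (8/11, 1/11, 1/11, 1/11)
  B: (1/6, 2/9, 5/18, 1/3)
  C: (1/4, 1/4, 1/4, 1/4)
C

For a discrete distribution over n outcomes, entropy is maximized by the uniform distribution.

Computing entropies:
H(A) = 0.3846 dits
H(B) = 0.5884 dits
H(C) = 0.6021 dits

The uniform distribution (where all probabilities equal 1/4) achieves the maximum entropy of log_10(4) = 0.6021 dits.

Distribution C has the highest entropy.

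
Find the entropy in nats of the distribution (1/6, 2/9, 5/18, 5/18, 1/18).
1.5051 nats

Shannon entropy is H(X) = -Σ p(x) log p(x).

For P = (1/6, 2/9, 5/18, 5/18, 1/18):
H = -1/6 × log_e(1/6) -2/9 × log_e(2/9) -5/18 × log_e(5/18) -5/18 × log_e(5/18) -1/18 × log_e(1/18)
H = 1.5051 nats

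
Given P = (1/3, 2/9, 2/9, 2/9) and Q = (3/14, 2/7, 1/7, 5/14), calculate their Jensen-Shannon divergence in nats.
0.0208 nats

Jensen-Shannon divergence is:
JSD(P||Q) = 0.5 × D_KL(P||M) + 0.5 × D_KL(Q||M)
where M = 0.5 × (P + Q) is the mixture distribution.

M = 0.5 × (1/3, 2/9, 2/9, 2/9) + 0.5 × (3/14, 2/7, 1/7, 5/14) = (0.27381, 0.253968, 0.18254, 0.289683)

D_KL(P||M) = 0.0207 nats
D_KL(Q||M) = 0.0209 nats

JSD(P||Q) = 0.5 × 0.0207 + 0.5 × 0.0209 = 0.0208 nats

Unlike KL divergence, JSD is symmetric and bounded: 0 ≤ JSD ≤ log(2).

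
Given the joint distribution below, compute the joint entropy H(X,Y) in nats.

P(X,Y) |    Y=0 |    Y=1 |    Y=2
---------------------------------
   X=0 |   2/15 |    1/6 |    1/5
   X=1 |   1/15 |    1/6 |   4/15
1.7208 nats

Joint entropy is H(X,Y) = -Σ_{x,y} p(x,y) log p(x,y).

Summing over all non-zero entries:
H(X,Y) = -[2/15·log_e(2/15) + 1/6·log_e(1/6) + 1/5·log_e(1/5) + 1/15·log_e(1/15) + 1/6·log_e(1/6) + 4/15·log_e(4/15)]
H(X,Y) = 1.7208 nats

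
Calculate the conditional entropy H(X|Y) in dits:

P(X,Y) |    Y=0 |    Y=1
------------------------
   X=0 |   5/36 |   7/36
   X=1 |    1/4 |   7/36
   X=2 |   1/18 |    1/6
0.4473 dits

Using the chain rule: H(X|Y) = H(X,Y) - H(Y)

First, compute H(X,Y) = 0.7456 dits

Marginal P(Y) = (4/9, 5/9)
H(Y) = 0.2983 dits

H(X|Y) = H(X,Y) - H(Y) = 0.7456 - 0.2983 = 0.4473 dits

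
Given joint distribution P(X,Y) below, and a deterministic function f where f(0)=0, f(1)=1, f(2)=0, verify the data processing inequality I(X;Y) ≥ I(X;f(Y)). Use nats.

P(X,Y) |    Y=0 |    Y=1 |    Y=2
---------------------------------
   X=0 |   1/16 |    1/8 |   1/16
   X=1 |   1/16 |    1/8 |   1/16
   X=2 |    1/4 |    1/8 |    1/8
I(X;Y) = 0.0425, I(X;f(Y)) = 0.0338, inequality holds: 0.0425 ≥ 0.0338

Data Processing Inequality: For any Markov chain X → Y → Z, we have I(X;Y) ≥ I(X;Z).

Here Z = f(Y) is a deterministic function of Y, forming X → Y → Z.

Original I(X;Y) = 0.0425 nats

After applying f:
P(X,Z) where Z=f(Y):
- P(X,Z=0) = P(X,Y=0) + P(X,Y=2)
- P(X,Z=1) = P(X,Y=1)

I(X;Z) = I(X;f(Y)) = 0.0338 nats

Verification: 0.0425 ≥ 0.0338 ✓

Information cannot be created by processing; the function f can only lose information about X.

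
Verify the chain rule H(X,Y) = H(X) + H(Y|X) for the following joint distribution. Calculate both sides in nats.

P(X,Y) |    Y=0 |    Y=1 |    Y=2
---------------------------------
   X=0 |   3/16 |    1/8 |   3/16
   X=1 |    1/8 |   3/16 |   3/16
H(X,Y) = 1.7753, H(X) = 0.6931, H(Y|X) = 1.0822 (all in nats)

Chain rule: H(X,Y) = H(X) + H(Y|X)

Left side — joint entropy directly:
H(X,Y) = -Σ p(x,y) log p(x,y) = 1.7753 nats

Right side — compute H(Y|X) from the conditional distributions:
P(X) = (1/2, 1/2), so H(X) = 0.6931 nats
H(Y|X) = Σ_x P(X=x) · H(Y|X=x):
  P(Y|X=0) = (3/8, 1/4, 3/8), H(Y|X=0) = 1.0822, weight P(X=0) = 1/2
  P(Y|X=1) = (1/4, 3/8, 3/8), H(Y|X=1) = 1.0822, weight P(X=1) = 1/2
H(Y|X) = 1.0822 nats

H(X) + H(Y|X) = 0.6931 + 1.0822 = 1.7753 nats

Both sides equal 1.7753 nats. ✓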